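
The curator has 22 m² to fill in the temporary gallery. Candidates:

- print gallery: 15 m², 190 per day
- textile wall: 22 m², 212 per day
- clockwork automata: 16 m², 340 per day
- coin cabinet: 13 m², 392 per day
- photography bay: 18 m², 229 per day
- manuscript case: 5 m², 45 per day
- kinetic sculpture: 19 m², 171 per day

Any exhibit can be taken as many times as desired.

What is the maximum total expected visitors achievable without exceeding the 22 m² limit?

437

By expected visitors per m²: coin cabinet 30.15, clockwork automata 21.25, photography bay 12.72, print gallery 12.67 lead.
Best packing: coin cabinet + manuscript case — 18 m², 437 total.
That's the maximum — no swap from here does better than 437.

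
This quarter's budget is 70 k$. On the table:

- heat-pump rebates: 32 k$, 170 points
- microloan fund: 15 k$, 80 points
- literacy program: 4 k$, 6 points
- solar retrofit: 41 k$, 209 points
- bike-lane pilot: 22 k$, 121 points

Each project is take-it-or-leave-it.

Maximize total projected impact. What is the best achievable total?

371

Density check — bike-lane pilot 5.50, microloan fund 5.33, heat-pump rebates 5.31 are the best per k$.
Best packing: heat-pump rebates + microloan fund + bike-lane pilot — 69 k$, 371 total.
Next best is literacy program + solar retrofit + bike-lane pilot at 336 (67 k$) — short by 35.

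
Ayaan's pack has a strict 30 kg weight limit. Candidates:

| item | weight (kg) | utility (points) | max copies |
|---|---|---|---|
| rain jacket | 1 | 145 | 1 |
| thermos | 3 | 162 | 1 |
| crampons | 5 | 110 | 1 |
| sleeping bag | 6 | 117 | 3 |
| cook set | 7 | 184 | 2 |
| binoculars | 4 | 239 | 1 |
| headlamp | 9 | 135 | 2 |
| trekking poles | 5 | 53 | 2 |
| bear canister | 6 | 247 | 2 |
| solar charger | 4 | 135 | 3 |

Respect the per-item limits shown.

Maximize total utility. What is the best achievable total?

Taking rain jacket + thermos + binoculars + 2×bear canister + 2×solar charger: 28 kg used, 1310 in utility.
Every other selection either busts 30 kg or exceeds an availability limit or fails to beat 1310.

1310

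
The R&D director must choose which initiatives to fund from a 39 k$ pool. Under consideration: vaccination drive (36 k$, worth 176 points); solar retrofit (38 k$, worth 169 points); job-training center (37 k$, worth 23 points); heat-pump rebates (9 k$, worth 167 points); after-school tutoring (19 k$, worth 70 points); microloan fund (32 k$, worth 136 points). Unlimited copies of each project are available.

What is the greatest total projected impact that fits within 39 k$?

Best packing: 4×heat-pump rebates — 36 k$, 668 total.
No other feasible combination exceeds 668.

668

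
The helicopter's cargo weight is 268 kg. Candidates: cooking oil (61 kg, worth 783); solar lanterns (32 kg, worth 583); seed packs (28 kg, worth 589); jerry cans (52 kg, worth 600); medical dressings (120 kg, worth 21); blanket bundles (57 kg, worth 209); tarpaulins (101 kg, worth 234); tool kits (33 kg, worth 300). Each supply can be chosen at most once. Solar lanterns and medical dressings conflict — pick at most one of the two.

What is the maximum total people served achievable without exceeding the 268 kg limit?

Cooking oil + solar lanterns + seed packs + jerry cans + blanket bundles + tool kits uses 263 of the 268 kg and totals 3064.
Next best is cooking oil + solar lanterns + seed packs + jerry cans + tool kits at 2855 (206 kg) — short by 209.

3064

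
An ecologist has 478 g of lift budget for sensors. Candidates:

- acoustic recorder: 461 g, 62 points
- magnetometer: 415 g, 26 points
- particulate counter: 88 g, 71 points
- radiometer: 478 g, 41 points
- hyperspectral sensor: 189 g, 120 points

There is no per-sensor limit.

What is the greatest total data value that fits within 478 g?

355

Taking 5×particulate counter: 440 g used, 355 in data value.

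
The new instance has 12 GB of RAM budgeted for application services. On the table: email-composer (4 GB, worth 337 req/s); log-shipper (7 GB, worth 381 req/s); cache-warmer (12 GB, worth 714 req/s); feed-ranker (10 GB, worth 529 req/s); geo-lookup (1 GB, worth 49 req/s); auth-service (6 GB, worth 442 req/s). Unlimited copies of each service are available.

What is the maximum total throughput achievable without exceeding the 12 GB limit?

3×email-composer uses 12 of the 12 GB and totals 1011.

1011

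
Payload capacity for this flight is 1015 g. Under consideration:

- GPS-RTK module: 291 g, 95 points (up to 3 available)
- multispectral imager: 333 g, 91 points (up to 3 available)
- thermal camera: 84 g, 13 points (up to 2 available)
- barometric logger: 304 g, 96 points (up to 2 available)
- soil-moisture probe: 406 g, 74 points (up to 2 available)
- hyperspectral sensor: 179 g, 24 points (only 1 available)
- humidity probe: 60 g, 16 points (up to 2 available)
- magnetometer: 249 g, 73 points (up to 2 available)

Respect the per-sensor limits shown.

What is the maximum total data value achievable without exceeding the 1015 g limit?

Ranking by ratio (data value/g): GPS-RTK module 0.33, barometric logger 0.32, magnetometer 0.29.
Filling by ratio: 3×GPS-RTK module + 2×humidity probe for 317, with 22 g left unused.
The 291 g tied up in GPS-RTK module is better spent on barometric logger — total rises to 318 (1006 g).
Nothing else within 1015 g beats 318.

318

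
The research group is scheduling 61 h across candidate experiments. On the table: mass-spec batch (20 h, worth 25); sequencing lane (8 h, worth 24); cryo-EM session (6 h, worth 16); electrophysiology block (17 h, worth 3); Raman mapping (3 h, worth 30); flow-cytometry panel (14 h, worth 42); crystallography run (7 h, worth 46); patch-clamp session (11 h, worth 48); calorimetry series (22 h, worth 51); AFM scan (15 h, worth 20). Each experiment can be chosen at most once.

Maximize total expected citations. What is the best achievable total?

217

Density check — Raman mapping 10.00, crystallography run 6.57, patch-clamp session 4.36, sequencing lane 3.00 are the best per h.
Filling by ratio: sequencing lane + cryo-EM session + Raman mapping + flow-cytometry panel + crystallography run + patch-clamp session for 206, with 12 h left unused.
Dropping sequencing lane and cryo-EM session frees 14 h; slotting in calorimetry series (22 h) lifts the total to 217 at 57 h.
Next best is sequencing lane + cryo-EM session + Raman mapping + crystallography run + patch-clamp session + calorimetry series at 215 (57 h) — short by 2.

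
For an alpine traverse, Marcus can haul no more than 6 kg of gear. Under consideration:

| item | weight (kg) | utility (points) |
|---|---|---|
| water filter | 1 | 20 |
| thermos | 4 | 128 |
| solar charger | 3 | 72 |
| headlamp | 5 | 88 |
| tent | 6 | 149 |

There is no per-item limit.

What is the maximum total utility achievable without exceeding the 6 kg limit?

168

Taking 2×water filter + thermos: 6 kg used, 168 in utility.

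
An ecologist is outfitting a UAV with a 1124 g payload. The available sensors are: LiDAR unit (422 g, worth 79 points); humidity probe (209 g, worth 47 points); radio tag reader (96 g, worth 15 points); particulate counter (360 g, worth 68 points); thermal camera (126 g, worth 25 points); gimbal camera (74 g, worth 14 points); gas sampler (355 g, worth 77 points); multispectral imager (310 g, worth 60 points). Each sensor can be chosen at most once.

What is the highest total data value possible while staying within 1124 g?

Ranking by ratio (data value/g): humidity probe 0.22, gas sampler 0.22, thermal camera 0.20, multispectral imager 0.19.
Taking the top-ratio sensors first gives humidity probe + thermal camera + gimbal camera + gas sampler + multispectral imager for 223 (1074 g).
Dropping multispectral imager frees 310 g; slotting in particulate counter (360 g) lifts the total to 231 at 1124 g.
That's the maximum — no swap from here does better than 231.

231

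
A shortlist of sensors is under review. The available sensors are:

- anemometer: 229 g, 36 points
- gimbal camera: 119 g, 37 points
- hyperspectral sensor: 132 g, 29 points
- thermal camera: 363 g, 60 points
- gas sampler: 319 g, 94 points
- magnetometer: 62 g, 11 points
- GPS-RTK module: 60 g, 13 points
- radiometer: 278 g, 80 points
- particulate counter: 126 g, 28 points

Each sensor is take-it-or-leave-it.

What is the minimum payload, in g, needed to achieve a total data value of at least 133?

498

Need the lightest bundle worth ≥ 133.
gimbal camera + gas sampler + GPS-RTK module reaches 144 using 498 g.
Any bundle with less than 498 g falls short of 133.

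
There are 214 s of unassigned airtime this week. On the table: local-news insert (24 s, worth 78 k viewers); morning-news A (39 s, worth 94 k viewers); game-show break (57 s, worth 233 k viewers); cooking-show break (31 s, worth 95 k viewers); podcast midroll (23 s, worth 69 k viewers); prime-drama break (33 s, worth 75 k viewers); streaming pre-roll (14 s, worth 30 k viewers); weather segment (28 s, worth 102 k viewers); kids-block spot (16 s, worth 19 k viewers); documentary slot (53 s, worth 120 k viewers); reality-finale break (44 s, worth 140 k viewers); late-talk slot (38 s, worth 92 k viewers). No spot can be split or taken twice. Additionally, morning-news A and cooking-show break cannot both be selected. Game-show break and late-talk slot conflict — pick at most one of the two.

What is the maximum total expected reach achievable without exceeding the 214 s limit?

Taking local-news insert + game-show break + cooking-show break + podcast midroll + weather segment + reality-finale break: 207 s used, 717 in expected reach.
No other feasible combination exceeds 717.

717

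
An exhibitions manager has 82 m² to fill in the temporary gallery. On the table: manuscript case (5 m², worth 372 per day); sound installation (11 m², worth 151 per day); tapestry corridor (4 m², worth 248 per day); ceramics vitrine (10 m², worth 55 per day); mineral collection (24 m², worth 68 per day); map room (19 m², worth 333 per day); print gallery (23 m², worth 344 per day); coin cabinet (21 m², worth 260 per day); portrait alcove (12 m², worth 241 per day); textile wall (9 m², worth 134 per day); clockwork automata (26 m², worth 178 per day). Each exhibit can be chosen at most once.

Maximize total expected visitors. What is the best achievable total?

1739

Greedy by ratio would take manuscript case + tapestry corridor + ceramics vitrine + map room + print gallery + portrait alcove + textile wall: 82 m² used, total 1727.
Replace ceramics vitrine and print gallery with sound installation + coin cabinet: the trade gains 12 net, giving 1739 at 81 m².
Every other selection either busts 82 m² or fails to beat 1739.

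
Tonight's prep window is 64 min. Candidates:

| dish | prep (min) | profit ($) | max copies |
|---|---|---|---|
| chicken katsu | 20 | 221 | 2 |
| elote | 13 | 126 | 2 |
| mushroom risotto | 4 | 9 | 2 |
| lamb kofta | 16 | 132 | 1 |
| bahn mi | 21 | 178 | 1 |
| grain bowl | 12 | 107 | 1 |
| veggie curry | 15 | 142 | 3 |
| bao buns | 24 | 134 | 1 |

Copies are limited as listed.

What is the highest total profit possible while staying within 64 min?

The ratio heuristic lands on 2×chicken katsu + elote + 2×mushroom risotto (586) but leaves 3 min idle.
Replace chicken katsu and 2×mushroom risotto with 2×veggie curry: the trade gains 45 net, giving 631 at 63 min.
Every other selection either busts 64 min or exceeds an availability limit or fails to beat 631.

631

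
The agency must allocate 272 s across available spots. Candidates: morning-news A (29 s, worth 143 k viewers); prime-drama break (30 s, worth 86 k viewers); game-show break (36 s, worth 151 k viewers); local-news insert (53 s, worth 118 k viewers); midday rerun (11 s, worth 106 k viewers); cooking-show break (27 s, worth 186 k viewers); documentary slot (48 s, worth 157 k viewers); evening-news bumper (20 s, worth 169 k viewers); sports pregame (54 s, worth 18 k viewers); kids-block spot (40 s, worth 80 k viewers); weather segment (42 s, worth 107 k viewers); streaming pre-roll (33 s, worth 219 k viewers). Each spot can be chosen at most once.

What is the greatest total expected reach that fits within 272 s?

A density-first pass picks morning-news A + prime-drama break + game-show break + midday rerun + cooking-show break + documentary slot + evening-news bumper + streaming pre-roll — 1217 at 234 s.
The 30 s tied up in prime-drama break is better spent on local-news insert — total rises to 1249 (257 s).

1249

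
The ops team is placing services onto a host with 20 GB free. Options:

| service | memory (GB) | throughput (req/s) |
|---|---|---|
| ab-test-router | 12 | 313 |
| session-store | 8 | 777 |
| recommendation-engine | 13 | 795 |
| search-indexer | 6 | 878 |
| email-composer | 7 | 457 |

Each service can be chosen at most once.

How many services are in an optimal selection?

2

Best achievable throughput is 1673.
For example recommendation-engine + search-indexer achieves it, using 19 GB.
Every optimal selection uses 2 services.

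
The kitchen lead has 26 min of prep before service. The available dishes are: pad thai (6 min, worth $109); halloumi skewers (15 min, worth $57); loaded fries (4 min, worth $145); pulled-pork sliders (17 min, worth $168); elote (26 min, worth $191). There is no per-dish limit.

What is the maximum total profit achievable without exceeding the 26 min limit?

The ratio ordering already packs tightly: 6×loaded fries, 24 min, 870.
Nothing else within 26 min beats 870.

870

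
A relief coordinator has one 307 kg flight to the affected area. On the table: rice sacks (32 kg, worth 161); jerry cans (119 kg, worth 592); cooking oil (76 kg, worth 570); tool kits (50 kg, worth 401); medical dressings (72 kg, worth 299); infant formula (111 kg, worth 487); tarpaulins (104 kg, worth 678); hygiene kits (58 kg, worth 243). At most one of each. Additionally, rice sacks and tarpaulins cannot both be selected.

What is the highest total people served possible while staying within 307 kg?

Cooking oil + tool kits + medical dressings + tarpaulins uses 302 of the 307 kg and totals 1948.
The spare 5 kg is too small for any remaining supply, and no feasible exchange beats 1948.

1948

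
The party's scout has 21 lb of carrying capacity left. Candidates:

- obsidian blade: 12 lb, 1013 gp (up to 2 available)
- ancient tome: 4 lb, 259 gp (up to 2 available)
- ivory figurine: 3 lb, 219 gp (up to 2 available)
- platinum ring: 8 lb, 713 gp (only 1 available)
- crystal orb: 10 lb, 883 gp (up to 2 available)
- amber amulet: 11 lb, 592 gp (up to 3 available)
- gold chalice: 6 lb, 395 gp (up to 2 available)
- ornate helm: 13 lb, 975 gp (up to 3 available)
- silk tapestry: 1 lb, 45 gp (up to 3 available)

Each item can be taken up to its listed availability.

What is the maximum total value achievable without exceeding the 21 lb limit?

1815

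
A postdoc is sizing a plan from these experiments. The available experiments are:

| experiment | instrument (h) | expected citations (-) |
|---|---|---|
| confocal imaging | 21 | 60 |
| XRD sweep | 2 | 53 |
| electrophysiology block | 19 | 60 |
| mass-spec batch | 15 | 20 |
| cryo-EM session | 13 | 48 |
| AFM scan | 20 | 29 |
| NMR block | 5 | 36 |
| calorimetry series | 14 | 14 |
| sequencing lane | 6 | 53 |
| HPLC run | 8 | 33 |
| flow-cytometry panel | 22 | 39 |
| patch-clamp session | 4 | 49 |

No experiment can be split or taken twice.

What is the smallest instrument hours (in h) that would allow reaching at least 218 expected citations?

25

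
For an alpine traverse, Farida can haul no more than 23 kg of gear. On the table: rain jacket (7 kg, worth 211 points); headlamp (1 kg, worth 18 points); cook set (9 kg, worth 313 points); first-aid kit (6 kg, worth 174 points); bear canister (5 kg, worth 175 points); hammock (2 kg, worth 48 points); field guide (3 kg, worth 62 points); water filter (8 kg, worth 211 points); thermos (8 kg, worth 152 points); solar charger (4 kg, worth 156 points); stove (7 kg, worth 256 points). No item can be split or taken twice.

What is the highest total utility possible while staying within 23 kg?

Taking rain jacket + bear canister + solar charger + stove: 23 kg used, 798 in utility.

798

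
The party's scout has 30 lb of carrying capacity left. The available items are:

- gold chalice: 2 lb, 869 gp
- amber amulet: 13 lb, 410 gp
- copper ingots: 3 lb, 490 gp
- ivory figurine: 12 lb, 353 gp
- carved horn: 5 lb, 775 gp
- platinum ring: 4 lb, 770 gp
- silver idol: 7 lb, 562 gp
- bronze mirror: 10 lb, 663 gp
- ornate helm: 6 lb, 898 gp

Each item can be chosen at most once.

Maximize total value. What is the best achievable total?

The ratio heuristic lands on gold chalice + copper ingots + carved horn + platinum ring + silver idol + ornate helm (4364) but leaves 3 lb idle.
Dropping silver idol frees 7 lb; slotting in bronze mirror (10 lb) lifts the total to 4465 at 30 lb.
That's the maximum — no swap from here does better than 4465.

4465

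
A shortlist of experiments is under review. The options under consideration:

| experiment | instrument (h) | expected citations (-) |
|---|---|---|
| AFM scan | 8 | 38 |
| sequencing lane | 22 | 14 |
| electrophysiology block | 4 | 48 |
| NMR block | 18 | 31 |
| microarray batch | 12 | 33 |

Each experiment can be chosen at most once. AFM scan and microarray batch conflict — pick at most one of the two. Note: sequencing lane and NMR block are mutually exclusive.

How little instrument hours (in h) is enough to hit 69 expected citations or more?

Look for the lowest-instrument combination reaching 69.
Taking AFM scan + electrophysiology block gives 86 (≥ 69) for 12 h.
Any bundle with less than 12 h falls short of 69.

12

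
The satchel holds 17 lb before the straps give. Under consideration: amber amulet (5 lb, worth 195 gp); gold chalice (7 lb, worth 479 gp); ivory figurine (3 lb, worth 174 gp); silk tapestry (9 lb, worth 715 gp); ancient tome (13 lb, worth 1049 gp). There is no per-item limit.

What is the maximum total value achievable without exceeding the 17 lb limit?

Density check — ancient tome 80.69, silk tapestry 79.44, gold chalice 68.43 are the best per lb.
Best packing: ivory figurine + ancient tome — 16 lb, 1223 total.

1223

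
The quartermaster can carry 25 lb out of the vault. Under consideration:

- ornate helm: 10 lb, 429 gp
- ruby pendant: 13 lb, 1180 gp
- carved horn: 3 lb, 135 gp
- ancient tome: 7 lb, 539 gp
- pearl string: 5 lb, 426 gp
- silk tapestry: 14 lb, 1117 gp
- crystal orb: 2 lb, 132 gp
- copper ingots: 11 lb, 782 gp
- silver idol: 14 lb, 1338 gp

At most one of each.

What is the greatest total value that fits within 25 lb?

2145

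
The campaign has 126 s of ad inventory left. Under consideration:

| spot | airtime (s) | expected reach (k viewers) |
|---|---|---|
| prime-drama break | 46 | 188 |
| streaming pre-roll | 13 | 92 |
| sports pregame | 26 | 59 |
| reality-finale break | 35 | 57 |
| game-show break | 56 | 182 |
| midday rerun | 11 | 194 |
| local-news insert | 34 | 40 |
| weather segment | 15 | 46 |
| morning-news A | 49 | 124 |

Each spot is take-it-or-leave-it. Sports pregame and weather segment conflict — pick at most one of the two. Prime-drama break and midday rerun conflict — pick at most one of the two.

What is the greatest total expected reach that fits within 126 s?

527

By expected reach per s: midday rerun 17.64, streaming pre-roll 7.08, prime-drama break 4.09, game-show break 3.25 lead.
Streaming pre-roll + sports pregame + game-show break + midday rerun uses 106 of the 126 s and totals 527.
No other feasible combination exceeds 527.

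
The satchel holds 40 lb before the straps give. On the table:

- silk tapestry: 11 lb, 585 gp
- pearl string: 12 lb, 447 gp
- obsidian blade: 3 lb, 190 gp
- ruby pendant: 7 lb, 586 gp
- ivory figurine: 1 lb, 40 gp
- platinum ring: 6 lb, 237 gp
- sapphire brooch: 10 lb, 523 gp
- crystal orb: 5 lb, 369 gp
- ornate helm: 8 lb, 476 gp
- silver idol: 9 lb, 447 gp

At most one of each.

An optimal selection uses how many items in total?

Best achievable value is 2463.
silk tapestry + ruby pendant + crystal orb + ornate helm + silver idol hits 2463 at 40 lb.
Any selection reaching 2463 contains exactly 5 items.

5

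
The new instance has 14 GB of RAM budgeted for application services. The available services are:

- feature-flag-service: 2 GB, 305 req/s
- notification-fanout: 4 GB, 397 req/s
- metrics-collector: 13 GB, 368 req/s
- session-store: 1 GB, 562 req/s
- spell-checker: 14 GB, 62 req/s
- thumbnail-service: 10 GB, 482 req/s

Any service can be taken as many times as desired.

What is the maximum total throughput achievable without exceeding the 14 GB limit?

7868

Taking 14×session-store: 14 GB used, 7868 in throughput.
No other feasible combination exceeds 7868.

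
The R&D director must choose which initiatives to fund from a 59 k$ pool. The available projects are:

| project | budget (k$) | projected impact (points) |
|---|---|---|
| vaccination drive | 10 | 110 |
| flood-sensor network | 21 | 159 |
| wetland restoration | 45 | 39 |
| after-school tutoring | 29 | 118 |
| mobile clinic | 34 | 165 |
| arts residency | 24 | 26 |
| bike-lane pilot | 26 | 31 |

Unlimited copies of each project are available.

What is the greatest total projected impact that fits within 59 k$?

550

Ranking by ratio (projected impact/k$): vaccination drive 11.00, flood-sensor network 7.57, mobile clinic 4.85.
Taking 5×vaccination drive: 50 k$ used, 550 in projected impact.
The spare 9 k$ is too small for any remaining project, and no exchange beats 550.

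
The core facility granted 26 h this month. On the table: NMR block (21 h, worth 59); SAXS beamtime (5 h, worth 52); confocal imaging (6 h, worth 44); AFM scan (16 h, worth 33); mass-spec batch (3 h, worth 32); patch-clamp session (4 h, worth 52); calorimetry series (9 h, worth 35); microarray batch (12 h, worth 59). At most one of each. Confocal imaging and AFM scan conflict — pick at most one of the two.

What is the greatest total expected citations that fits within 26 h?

195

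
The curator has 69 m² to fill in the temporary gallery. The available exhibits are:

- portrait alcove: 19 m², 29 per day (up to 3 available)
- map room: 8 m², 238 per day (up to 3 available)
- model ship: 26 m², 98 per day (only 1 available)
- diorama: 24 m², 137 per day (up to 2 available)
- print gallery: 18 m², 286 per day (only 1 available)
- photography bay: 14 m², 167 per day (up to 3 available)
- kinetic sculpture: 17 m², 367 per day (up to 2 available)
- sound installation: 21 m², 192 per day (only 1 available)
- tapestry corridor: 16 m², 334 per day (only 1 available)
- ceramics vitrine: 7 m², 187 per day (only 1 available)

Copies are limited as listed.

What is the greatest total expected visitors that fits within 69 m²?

Taking 3×map room + 2×kinetic sculpture + ceramics vitrine: 65 m² used, 1635 in expected visitors.

1635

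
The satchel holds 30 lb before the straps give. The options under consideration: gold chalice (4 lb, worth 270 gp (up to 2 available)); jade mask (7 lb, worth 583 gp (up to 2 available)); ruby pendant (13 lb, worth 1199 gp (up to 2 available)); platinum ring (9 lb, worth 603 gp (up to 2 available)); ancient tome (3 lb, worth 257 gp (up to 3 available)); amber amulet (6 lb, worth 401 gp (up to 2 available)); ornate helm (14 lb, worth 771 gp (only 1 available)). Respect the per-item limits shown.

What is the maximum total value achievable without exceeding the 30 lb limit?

Density check — ruby pendant 92.23, ancient tome 85.67, jade mask 83.29 are the best per lb.
The ratio heuristic lands on 2×ruby pendant + ancient tome (2655) but leaves 1 lb idle.
Replace ancient tome with gold chalice: the trade gains 13 net, giving 2668 at 30 lb.

2668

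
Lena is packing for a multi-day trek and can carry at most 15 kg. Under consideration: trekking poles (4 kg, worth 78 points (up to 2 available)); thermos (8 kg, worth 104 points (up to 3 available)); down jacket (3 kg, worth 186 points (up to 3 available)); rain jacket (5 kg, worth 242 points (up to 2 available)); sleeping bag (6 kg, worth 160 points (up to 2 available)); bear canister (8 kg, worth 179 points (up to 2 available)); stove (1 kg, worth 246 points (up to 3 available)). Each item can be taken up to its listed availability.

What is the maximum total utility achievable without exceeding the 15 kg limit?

The ratio heuristic lands on 3×down jacket + 3×stove (1296) but leaves 3 kg idle.
Replace down jacket with rain jacket: the trade gains 56 net, giving 1352 at 14 kg.
Every other selection either busts 15 kg or exceeds an availability limit or fails to beat 1352.

1352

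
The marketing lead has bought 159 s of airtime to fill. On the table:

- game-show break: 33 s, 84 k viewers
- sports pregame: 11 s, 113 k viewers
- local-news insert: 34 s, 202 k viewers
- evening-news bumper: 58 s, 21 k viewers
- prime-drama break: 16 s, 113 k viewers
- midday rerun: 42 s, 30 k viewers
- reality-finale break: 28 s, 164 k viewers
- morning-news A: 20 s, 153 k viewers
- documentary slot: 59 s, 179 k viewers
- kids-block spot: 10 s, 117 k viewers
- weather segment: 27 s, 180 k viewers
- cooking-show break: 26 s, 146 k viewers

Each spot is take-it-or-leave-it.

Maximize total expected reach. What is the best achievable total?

Greedy by ratio would take sports pregame + local-news insert + prime-drama break + reality-finale break + morning-news A + kids-block spot + weather segment: 146 s used, total 1042.
Replace prime-drama break with cooking-show break: the trade gains 33 net, giving 1075 at 156 s.
That's the maximum — no swap from here does better than 1075.

1075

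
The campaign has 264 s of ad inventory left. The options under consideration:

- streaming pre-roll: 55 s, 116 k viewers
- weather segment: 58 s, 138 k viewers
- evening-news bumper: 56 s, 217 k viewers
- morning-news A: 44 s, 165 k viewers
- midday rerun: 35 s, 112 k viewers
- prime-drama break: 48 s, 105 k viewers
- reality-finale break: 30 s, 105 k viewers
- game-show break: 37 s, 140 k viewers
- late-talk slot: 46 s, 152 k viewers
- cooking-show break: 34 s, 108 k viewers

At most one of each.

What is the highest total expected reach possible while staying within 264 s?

894

By expected reach per s: evening-news bumper 3.88, game-show break 3.78, morning-news A 3.75 lead.
Greedy by ratio would take evening-news bumper + morning-news A + midday rerun + reality-finale break + game-show break + late-talk slot: 248 s used, total 891.
Replace reality-finale break with cooking-show break: the trade gains 3 net, giving 894 at 252 s.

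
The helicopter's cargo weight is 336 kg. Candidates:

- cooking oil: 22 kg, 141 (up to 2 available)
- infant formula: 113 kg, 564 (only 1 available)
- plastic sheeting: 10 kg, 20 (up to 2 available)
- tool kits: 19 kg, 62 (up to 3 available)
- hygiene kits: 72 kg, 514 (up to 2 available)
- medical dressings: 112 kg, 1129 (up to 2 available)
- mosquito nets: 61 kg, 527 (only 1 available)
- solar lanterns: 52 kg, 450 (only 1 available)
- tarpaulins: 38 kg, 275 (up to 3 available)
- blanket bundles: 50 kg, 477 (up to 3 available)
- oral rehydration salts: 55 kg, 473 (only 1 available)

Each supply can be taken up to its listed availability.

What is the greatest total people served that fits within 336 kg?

Greedy by ratio would take plastic sheeting + 2×medical dressings + 2×blanket bundles: 334 kg used, total 3232.
Dropping plastic sheeting and blanket bundles frees 60 kg; slotting in mosquito nets (61 kg) lifts the total to 3262 at 335 kg.
That's the maximum — no swap from here does better than 3262.

3262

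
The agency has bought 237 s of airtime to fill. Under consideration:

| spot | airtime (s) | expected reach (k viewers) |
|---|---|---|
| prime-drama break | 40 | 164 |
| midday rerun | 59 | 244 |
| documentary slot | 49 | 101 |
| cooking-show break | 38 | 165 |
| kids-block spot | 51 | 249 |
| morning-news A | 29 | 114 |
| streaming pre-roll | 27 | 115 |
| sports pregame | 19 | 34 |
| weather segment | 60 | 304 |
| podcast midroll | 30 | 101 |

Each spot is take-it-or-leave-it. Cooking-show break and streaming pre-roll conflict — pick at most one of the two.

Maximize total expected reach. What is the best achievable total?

Ranking by ratio (expected reach/s): weather segment 5.07, kids-block spot 4.88, cooking-show break 4.34, streaming pre-roll 4.26.
Taking midday rerun + cooking-show break + kids-block spot + morning-news A + weather segment: 237 s used, 1076 in expected reach.
Nothing else feasible within 237 s beats 1076.

1076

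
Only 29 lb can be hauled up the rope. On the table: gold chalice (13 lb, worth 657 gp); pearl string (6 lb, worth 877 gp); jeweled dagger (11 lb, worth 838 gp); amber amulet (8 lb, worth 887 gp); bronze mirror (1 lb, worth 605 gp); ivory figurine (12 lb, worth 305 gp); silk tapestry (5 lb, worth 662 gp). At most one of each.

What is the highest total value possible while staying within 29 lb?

Density check — bronze mirror 605.00, pearl string 146.17, silk tapestry 132.40, amber amulet 110.88 are the best per lb.
A density-first pass picks pearl string + amber amulet + bronze mirror + silk tapestry — 3031 at 20 lb.
The 5 lb tied up in silk tapestry is better spent on jeweled dagger — total rises to 3207 (26 lb).
Runner-up pearl string + amber amulet + bronze mirror + silk tapestry tops out at 3031.

3207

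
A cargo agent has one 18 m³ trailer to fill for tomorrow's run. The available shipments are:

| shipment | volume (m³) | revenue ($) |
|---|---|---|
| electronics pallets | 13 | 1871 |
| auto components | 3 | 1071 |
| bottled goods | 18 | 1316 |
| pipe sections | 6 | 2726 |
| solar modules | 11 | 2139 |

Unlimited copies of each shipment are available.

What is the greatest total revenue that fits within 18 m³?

Ranking by ratio (revenue/m³): pipe sections 454.33, auto components 357.00, solar modules 194.45, electronics pallets 143.92.
Taking 3×pipe sections: 18 m³ used, 8178 in revenue.
Every other selection either busts 18 m³ or fails to beat 8178.

8178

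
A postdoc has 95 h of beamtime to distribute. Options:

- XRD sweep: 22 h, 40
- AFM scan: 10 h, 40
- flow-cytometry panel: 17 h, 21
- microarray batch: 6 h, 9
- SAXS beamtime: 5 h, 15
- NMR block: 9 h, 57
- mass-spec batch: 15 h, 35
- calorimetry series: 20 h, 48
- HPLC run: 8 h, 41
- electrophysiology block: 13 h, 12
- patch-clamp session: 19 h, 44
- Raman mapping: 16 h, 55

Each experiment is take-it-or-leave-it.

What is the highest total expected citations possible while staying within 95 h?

Taking the top-ratio experiments first gives AFM scan + microarray batch + SAXS beamtime + NMR block + mass-spec batch + calorimetry series + HPLC run + Raman mapping for 300 (89 h).
Replace mass-spec batch with patch-clamp session: the trade gains 9 net, giving 309 at 93 h.
The spare 2 h is too small for any remaining experiment, and no exchange beats 309.

309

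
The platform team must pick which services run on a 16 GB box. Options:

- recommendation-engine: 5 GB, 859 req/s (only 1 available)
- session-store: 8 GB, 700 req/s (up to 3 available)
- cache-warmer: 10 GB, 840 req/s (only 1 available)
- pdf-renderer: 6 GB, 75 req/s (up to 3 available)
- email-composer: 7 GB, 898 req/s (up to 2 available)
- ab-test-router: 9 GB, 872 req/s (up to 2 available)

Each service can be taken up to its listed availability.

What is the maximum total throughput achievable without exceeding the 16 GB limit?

1796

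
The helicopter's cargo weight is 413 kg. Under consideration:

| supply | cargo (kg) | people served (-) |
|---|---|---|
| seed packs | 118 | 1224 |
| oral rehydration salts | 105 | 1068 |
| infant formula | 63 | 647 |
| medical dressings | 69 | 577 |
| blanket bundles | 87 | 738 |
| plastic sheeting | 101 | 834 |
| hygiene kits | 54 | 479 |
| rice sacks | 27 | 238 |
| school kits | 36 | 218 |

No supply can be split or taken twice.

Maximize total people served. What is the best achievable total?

Filling by ratio: seed packs + oral rehydration salts + infant formula + hygiene kits + rice sacks + school kits for 3874, with 10 kg left unused.
The 63 kg tied up in rice sacks and school kits is better spent on medical dressings — total rises to 3995 (409 kg).
Runner-up seed packs + oral rehydration salts + infant formula + blanket bundles + rice sacks tops out at 3915.

3995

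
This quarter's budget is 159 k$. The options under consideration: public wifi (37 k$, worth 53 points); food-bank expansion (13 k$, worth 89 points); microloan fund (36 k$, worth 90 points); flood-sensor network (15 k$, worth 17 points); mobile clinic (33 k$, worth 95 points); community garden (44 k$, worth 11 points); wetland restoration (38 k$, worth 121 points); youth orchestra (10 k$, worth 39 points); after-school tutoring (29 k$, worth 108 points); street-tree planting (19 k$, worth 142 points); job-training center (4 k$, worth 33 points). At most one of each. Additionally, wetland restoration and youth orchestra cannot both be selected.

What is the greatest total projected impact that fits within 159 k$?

613

Food-bank expansion + microloan fund + flood-sensor network + mobile clinic + youth orchestra + after-school tutoring + street-tree planting + job-training center uses 159 of the 159 k$ and totals 613.
Runner-up food-bank expansion + flood-sensor network + mobile clinic + wetland restoration + after-school tutoring + street-tree planting + job-training center tops out at 605.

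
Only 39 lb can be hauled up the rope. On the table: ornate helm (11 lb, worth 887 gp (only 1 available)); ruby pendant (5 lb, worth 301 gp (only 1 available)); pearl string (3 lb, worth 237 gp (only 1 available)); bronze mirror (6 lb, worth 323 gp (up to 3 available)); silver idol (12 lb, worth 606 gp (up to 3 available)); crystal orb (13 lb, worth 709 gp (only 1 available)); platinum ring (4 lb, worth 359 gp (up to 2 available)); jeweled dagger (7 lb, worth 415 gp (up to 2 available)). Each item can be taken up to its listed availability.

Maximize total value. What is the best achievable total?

Density check — platinum ring 89.75, ornate helm 80.64, pearl string 79.00, ruby pendant 60.20 are the best per lb.
Taking the top-ratio items first gives ornate helm + ruby pendant + pearl string + 2×platinum ring + jeweled dagger for 2558 (34 lb).
Replace jeweled dagger with 2×bronze mirror: the trade gains 231 net, giving 2789 at 39 lb.

2789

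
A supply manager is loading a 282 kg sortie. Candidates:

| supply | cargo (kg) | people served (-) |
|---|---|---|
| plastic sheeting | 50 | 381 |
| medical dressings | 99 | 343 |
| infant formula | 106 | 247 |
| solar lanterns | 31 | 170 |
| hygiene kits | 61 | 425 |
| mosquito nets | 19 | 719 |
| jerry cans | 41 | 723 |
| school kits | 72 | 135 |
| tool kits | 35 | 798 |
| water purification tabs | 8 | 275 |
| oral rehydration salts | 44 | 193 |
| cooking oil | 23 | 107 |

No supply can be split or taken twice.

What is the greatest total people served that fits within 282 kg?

Density check — mosquito nets 37.84, water purification tabs 34.38, tool kits 22.80 are the best per kg.
Greedy by ratio would take plastic sheeting + solar lanterns + hygiene kits + mosquito nets + jerry cans + tool kits + water purification tabs + cooking oil: 268 kg used, total 3598.
Dropping solar lanterns frees 31 kg; slotting in oral rehydration salts (44 kg) lifts the total to 3621 at 281 kg.
Every other selection either busts 282 kg or fails to beat 3621.

3621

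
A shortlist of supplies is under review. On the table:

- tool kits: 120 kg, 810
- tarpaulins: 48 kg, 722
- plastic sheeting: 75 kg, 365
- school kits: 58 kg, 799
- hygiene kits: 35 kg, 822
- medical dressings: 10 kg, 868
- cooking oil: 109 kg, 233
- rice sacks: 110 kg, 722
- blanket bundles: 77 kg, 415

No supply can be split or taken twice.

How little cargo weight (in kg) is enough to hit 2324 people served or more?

Need the lightest bundle worth ≥ 2324.
Taking tarpaulins + hygiene kits + medical dressings gives 2412 (≥ 2324) for 93 kg.
No combination under 93 kg hits 2324.

93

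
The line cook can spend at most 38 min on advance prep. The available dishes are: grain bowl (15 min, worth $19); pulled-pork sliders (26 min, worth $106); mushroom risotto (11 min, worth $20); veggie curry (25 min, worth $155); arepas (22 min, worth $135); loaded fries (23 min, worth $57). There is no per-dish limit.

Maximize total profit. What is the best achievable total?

175

The ratio ordering already packs tightly: mushroom risotto + veggie curry, 36 min, 175.
That's the maximum — no swap from here does better than 175.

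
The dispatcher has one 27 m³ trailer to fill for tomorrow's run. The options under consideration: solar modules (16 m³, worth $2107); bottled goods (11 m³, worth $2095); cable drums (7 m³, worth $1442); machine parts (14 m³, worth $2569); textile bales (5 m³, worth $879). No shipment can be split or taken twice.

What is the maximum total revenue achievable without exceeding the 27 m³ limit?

4890

Density check — cable drums 206.00, bottled goods 190.45, machine parts 183.50, textile bales 175.80 are the best per m³.
Taking the top-ratio shipments first gives bottled goods + cable drums + textile bales for 4416 (23 m³).
The 11 m³ tied up in bottled goods is better spent on machine parts — total rises to 4890 (26 m³).
Next best is bottled goods + machine parts at 4664 (25 m³) — short by 226.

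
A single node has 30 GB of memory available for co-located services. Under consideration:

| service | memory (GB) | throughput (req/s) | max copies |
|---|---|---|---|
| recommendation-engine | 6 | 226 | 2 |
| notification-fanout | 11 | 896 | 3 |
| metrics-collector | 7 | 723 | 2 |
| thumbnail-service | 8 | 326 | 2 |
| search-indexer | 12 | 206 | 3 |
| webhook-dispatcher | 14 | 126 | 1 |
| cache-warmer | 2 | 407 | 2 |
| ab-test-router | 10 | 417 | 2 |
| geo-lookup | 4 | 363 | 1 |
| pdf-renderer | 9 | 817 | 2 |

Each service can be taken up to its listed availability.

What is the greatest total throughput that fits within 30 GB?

Density check — cache-warmer 203.50, metrics-collector 103.29, pdf-renderer 90.78, geo-lookup 90.75 are the best per GB.
Greedy by ratio would take 2×metrics-collector + 2×cache-warmer + pdf-renderer: 27 GB used, total 3077.
The 7 GB tied up in metrics-collector is better spent on pdf-renderer — total rises to 3171 (29 GB).

3171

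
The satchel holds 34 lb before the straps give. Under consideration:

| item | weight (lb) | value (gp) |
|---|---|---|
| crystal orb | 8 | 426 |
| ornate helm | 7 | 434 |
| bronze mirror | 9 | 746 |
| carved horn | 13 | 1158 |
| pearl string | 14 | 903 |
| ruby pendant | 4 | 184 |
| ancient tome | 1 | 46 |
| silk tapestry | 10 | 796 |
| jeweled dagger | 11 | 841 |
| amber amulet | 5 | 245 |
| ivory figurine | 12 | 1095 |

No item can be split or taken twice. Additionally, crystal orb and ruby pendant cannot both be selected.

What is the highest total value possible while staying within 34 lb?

Taking bronze mirror + carved horn + ivory figurine: 34 lb used, 2999 in value.
No other feasible combination exceeds 2999.

2999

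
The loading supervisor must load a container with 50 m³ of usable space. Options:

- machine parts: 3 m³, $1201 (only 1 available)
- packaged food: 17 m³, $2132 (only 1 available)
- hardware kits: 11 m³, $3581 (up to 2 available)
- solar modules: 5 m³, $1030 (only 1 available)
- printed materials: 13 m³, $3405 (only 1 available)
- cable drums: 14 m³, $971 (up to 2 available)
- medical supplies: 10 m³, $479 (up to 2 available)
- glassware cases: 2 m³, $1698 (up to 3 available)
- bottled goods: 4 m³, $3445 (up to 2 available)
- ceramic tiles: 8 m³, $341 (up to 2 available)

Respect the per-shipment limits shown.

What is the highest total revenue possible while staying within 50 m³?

Taking the top-ratio shipments first gives machine parts + 2×hardware kits + solar modules + 3×glassware cases + 2×bottled goods for 21377 (44 m³).
Replace machine parts and solar modules with printed materials: the trade gains 1174 net, giving 22551 at 49 m³.

22551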